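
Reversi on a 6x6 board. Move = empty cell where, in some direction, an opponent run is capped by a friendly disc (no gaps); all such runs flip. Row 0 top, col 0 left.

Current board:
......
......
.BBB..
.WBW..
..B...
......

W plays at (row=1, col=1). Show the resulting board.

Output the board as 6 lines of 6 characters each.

Answer: ......
.W....
.WWB..
.WBW..
..B...
......

Derivation:
Place W at (1,1); scan 8 dirs for brackets.
Dir NW: first cell '.' (not opp) -> no flip
Dir N: first cell '.' (not opp) -> no flip
Dir NE: first cell '.' (not opp) -> no flip
Dir W: first cell '.' (not opp) -> no flip
Dir E: first cell '.' (not opp) -> no flip
Dir SW: first cell '.' (not opp) -> no flip
Dir S: opp run (2,1) capped by W -> flip
Dir SE: opp run (2,2) capped by W -> flip
All flips: (2,1) (2,2)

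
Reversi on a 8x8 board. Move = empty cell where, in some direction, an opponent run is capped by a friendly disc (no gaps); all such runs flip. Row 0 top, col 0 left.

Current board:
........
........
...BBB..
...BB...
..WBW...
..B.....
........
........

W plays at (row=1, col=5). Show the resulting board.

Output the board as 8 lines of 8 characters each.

Answer: ........
.....W..
...BWB..
...WB...
..WBW...
..B.....
........
........

Derivation:
Place W at (1,5); scan 8 dirs for brackets.
Dir NW: first cell '.' (not opp) -> no flip
Dir N: first cell '.' (not opp) -> no flip
Dir NE: first cell '.' (not opp) -> no flip
Dir W: first cell '.' (not opp) -> no flip
Dir E: first cell '.' (not opp) -> no flip
Dir SW: opp run (2,4) (3,3) capped by W -> flip
Dir S: opp run (2,5), next='.' -> no flip
Dir SE: first cell '.' (not opp) -> no flip
All flips: (2,4) (3,3)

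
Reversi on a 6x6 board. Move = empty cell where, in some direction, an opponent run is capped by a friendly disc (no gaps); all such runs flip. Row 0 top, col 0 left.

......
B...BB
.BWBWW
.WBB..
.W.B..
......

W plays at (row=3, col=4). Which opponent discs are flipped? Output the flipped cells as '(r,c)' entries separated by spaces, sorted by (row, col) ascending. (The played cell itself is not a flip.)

Dir NW: opp run (2,3), next='.' -> no flip
Dir N: first cell 'W' (not opp) -> no flip
Dir NE: first cell 'W' (not opp) -> no flip
Dir W: opp run (3,3) (3,2) capped by W -> flip
Dir E: first cell '.' (not opp) -> no flip
Dir SW: opp run (4,3), next='.' -> no flip
Dir S: first cell '.' (not opp) -> no flip
Dir SE: first cell '.' (not opp) -> no flip

Answer: (3,2) (3,3)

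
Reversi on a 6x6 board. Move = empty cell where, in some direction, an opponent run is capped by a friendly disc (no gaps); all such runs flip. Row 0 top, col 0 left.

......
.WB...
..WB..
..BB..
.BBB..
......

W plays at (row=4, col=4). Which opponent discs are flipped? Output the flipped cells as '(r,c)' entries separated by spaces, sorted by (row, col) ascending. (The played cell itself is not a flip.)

Answer: (3,3)

Derivation:
Dir NW: opp run (3,3) capped by W -> flip
Dir N: first cell '.' (not opp) -> no flip
Dir NE: first cell '.' (not opp) -> no flip
Dir W: opp run (4,3) (4,2) (4,1), next='.' -> no flip
Dir E: first cell '.' (not opp) -> no flip
Dir SW: first cell '.' (not opp) -> no flip
Dir S: first cell '.' (not opp) -> no flip
Dir SE: first cell '.' (not opp) -> no flip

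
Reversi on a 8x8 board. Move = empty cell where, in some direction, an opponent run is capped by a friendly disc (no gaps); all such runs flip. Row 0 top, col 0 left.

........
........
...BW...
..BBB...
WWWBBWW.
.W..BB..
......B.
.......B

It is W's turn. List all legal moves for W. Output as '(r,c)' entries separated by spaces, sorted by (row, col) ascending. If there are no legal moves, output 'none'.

Answer: (1,2) (1,4) (2,2) (6,3) (6,4) (6,5)

Derivation:
(1,2): flips 2 -> legal
(1,3): no bracket -> illegal
(1,4): flips 2 -> legal
(2,1): no bracket -> illegal
(2,2): flips 2 -> legal
(2,5): no bracket -> illegal
(3,1): no bracket -> illegal
(3,5): no bracket -> illegal
(5,2): no bracket -> illegal
(5,3): no bracket -> illegal
(5,6): no bracket -> illegal
(5,7): no bracket -> illegal
(6,3): flips 1 -> legal
(6,4): flips 4 -> legal
(6,5): flips 1 -> legal
(6,7): no bracket -> illegal
(7,5): no bracket -> illegal
(7,6): no bracket -> illegal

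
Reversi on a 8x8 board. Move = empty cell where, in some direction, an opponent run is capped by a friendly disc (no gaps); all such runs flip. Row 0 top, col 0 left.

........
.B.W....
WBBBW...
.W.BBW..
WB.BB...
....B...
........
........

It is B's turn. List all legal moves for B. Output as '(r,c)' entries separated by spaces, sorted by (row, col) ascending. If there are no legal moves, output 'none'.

(0,2): no bracket -> illegal
(0,3): flips 1 -> legal
(0,4): flips 1 -> legal
(1,0): no bracket -> illegal
(1,2): no bracket -> illegal
(1,4): flips 1 -> legal
(1,5): flips 1 -> legal
(2,5): flips 1 -> legal
(2,6): flips 1 -> legal
(3,0): no bracket -> illegal
(3,2): no bracket -> illegal
(3,6): flips 1 -> legal
(4,2): no bracket -> illegal
(4,5): no bracket -> illegal
(4,6): no bracket -> illegal
(5,0): no bracket -> illegal
(5,1): no bracket -> illegal

Answer: (0,3) (0,4) (1,4) (1,5) (2,5) (2,6) (3,6)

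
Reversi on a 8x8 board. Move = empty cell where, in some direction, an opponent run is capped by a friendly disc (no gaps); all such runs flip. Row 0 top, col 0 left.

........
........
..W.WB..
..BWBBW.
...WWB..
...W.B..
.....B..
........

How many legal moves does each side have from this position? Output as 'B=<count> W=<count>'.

Answer: B=12 W=9

Derivation:
-- B to move --
(1,1): flips 3 -> legal
(1,2): flips 1 -> legal
(1,3): flips 1 -> legal
(1,4): flips 1 -> legal
(1,5): no bracket -> illegal
(2,1): no bracket -> illegal
(2,3): flips 1 -> legal
(2,6): no bracket -> illegal
(2,7): flips 1 -> legal
(3,1): no bracket -> illegal
(3,7): flips 1 -> legal
(4,2): flips 2 -> legal
(4,6): no bracket -> illegal
(4,7): flips 1 -> legal
(5,2): flips 1 -> legal
(5,4): flips 2 -> legal
(6,2): flips 2 -> legal
(6,3): no bracket -> illegal
(6,4): no bracket -> illegal
B mobility = 12
-- W to move --
(1,4): flips 1 -> legal
(1,5): no bracket -> illegal
(1,6): flips 2 -> legal
(2,1): flips 1 -> legal
(2,3): no bracket -> illegal
(2,6): flips 2 -> legal
(3,1): flips 1 -> legal
(4,1): no bracket -> illegal
(4,2): flips 1 -> legal
(4,6): flips 2 -> legal
(5,4): flips 1 -> legal
(5,6): no bracket -> illegal
(6,4): no bracket -> illegal
(6,6): flips 1 -> legal
(7,4): no bracket -> illegal
(7,5): no bracket -> illegal
(7,6): no bracket -> illegal
W mobility = 9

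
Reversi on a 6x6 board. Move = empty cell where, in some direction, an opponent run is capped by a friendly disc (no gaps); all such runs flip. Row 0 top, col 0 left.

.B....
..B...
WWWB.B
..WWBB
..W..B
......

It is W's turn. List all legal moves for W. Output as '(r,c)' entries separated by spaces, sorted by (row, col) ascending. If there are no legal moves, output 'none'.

Answer: (0,2) (0,3) (1,3) (1,4) (2,4)

Derivation:
(0,0): no bracket -> illegal
(0,2): flips 1 -> legal
(0,3): flips 1 -> legal
(1,0): no bracket -> illegal
(1,1): no bracket -> illegal
(1,3): flips 1 -> legal
(1,4): flips 1 -> legal
(1,5): no bracket -> illegal
(2,4): flips 1 -> legal
(4,3): no bracket -> illegal
(4,4): no bracket -> illegal
(5,4): no bracket -> illegal
(5,5): no bracket -> illegal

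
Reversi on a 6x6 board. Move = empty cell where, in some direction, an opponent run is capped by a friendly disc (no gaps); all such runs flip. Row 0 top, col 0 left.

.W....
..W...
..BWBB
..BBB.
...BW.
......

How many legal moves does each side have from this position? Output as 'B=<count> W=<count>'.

Answer: B=6 W=7

Derivation:
-- B to move --
(0,0): no bracket -> illegal
(0,2): flips 1 -> legal
(0,3): no bracket -> illegal
(1,0): no bracket -> illegal
(1,1): no bracket -> illegal
(1,3): flips 1 -> legal
(1,4): flips 1 -> legal
(2,1): no bracket -> illegal
(3,5): no bracket -> illegal
(4,5): flips 1 -> legal
(5,3): no bracket -> illegal
(5,4): flips 1 -> legal
(5,5): flips 1 -> legal
B mobility = 6
-- W to move --
(1,1): flips 2 -> legal
(1,3): no bracket -> illegal
(1,4): flips 2 -> legal
(1,5): no bracket -> illegal
(2,1): flips 1 -> legal
(3,1): no bracket -> illegal
(3,5): no bracket -> illegal
(4,1): flips 1 -> legal
(4,2): flips 3 -> legal
(4,5): flips 1 -> legal
(5,2): no bracket -> illegal
(5,3): flips 2 -> legal
(5,4): no bracket -> illegal
W mobility = 7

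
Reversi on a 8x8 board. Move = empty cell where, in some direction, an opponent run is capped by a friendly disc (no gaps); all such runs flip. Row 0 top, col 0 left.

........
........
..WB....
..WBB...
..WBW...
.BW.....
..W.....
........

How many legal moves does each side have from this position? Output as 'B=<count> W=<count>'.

-- B to move --
(1,1): flips 1 -> legal
(1,2): no bracket -> illegal
(1,3): no bracket -> illegal
(2,1): flips 2 -> legal
(3,1): flips 1 -> legal
(3,5): no bracket -> illegal
(4,1): flips 2 -> legal
(4,5): flips 1 -> legal
(5,3): flips 1 -> legal
(5,4): flips 1 -> legal
(5,5): flips 1 -> legal
(6,1): flips 1 -> legal
(6,3): no bracket -> illegal
(7,1): no bracket -> illegal
(7,2): no bracket -> illegal
(7,3): flips 1 -> legal
B mobility = 10
-- W to move --
(1,2): no bracket -> illegal
(1,3): no bracket -> illegal
(1,4): flips 1 -> legal
(2,4): flips 3 -> legal
(2,5): flips 2 -> legal
(3,5): flips 2 -> legal
(4,0): flips 1 -> legal
(4,1): no bracket -> illegal
(4,5): no bracket -> illegal
(5,0): flips 1 -> legal
(5,3): no bracket -> illegal
(5,4): flips 1 -> legal
(6,0): flips 1 -> legal
(6,1): no bracket -> illegal
W mobility = 8

Answer: B=10 W=8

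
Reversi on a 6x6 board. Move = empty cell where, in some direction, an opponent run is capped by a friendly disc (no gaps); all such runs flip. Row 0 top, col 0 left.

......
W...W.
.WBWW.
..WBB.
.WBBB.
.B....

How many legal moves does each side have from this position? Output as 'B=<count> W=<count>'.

Answer: B=8 W=6

Derivation:
-- B to move --
(0,0): no bracket -> illegal
(0,1): no bracket -> illegal
(0,3): no bracket -> illegal
(0,4): flips 2 -> legal
(0,5): no bracket -> illegal
(1,1): no bracket -> illegal
(1,2): flips 1 -> legal
(1,3): flips 1 -> legal
(1,5): flips 1 -> legal
(2,0): flips 1 -> legal
(2,5): flips 2 -> legal
(3,0): no bracket -> illegal
(3,1): flips 2 -> legal
(3,5): no bracket -> illegal
(4,0): flips 1 -> legal
(5,0): no bracket -> illegal
(5,2): no bracket -> illegal
B mobility = 8
-- W to move --
(1,1): no bracket -> illegal
(1,2): flips 1 -> legal
(1,3): no bracket -> illegal
(2,5): no bracket -> illegal
(3,1): no bracket -> illegal
(3,5): flips 2 -> legal
(4,0): no bracket -> illegal
(4,5): flips 4 -> legal
(5,0): no bracket -> illegal
(5,2): flips 1 -> legal
(5,3): flips 2 -> legal
(5,4): flips 3 -> legal
(5,5): no bracket -> illegal
W mobility = 6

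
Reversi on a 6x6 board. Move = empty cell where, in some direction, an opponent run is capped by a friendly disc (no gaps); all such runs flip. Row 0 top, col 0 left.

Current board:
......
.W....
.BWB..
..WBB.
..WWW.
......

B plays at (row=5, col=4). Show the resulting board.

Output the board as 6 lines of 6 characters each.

Place B at (5,4); scan 8 dirs for brackets.
Dir NW: opp run (4,3) (3,2) capped by B -> flip
Dir N: opp run (4,4) capped by B -> flip
Dir NE: first cell '.' (not opp) -> no flip
Dir W: first cell '.' (not opp) -> no flip
Dir E: first cell '.' (not opp) -> no flip
Dir SW: edge -> no flip
Dir S: edge -> no flip
Dir SE: edge -> no flip
All flips: (3,2) (4,3) (4,4)

Answer: ......
.W....
.BWB..
..BBB.
..WBB.
....B.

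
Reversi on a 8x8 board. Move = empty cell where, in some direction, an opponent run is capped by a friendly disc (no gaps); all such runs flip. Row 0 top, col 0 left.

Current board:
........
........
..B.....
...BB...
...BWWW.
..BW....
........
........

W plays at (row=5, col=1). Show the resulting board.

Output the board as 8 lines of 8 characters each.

Place W at (5,1); scan 8 dirs for brackets.
Dir NW: first cell '.' (not opp) -> no flip
Dir N: first cell '.' (not opp) -> no flip
Dir NE: first cell '.' (not opp) -> no flip
Dir W: first cell '.' (not opp) -> no flip
Dir E: opp run (5,2) capped by W -> flip
Dir SW: first cell '.' (not opp) -> no flip
Dir S: first cell '.' (not opp) -> no flip
Dir SE: first cell '.' (not opp) -> no flip
All flips: (5,2)

Answer: ........
........
..B.....
...BB...
...BWWW.
.WWW....
........
........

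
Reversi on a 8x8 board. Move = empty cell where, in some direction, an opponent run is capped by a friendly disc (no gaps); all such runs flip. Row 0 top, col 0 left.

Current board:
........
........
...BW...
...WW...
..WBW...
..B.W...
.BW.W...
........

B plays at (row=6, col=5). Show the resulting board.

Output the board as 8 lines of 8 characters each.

Answer: ........
........
...BW...
...WW...
..WBW...
..B.B...
.BW.WB..
........

Derivation:
Place B at (6,5); scan 8 dirs for brackets.
Dir NW: opp run (5,4) capped by B -> flip
Dir N: first cell '.' (not opp) -> no flip
Dir NE: first cell '.' (not opp) -> no flip
Dir W: opp run (6,4), next='.' -> no flip
Dir E: first cell '.' (not opp) -> no flip
Dir SW: first cell '.' (not opp) -> no flip
Dir S: first cell '.' (not opp) -> no flip
Dir SE: first cell '.' (not opp) -> no flip
All flips: (5,4)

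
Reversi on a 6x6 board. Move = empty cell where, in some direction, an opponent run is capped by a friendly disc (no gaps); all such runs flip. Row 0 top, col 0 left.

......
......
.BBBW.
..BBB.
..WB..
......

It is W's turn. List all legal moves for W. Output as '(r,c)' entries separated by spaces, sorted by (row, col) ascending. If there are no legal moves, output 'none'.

Answer: (1,2) (2,0) (4,4)

Derivation:
(1,0): no bracket -> illegal
(1,1): no bracket -> illegal
(1,2): flips 2 -> legal
(1,3): no bracket -> illegal
(1,4): no bracket -> illegal
(2,0): flips 3 -> legal
(2,5): no bracket -> illegal
(3,0): no bracket -> illegal
(3,1): no bracket -> illegal
(3,5): no bracket -> illegal
(4,1): no bracket -> illegal
(4,4): flips 2 -> legal
(4,5): no bracket -> illegal
(5,2): no bracket -> illegal
(5,3): no bracket -> illegal
(5,4): no bracket -> illegal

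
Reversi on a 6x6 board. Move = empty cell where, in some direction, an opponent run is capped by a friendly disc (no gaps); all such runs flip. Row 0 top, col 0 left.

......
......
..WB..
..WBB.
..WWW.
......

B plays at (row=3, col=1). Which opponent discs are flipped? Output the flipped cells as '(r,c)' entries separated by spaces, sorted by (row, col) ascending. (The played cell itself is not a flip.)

Answer: (3,2)

Derivation:
Dir NW: first cell '.' (not opp) -> no flip
Dir N: first cell '.' (not opp) -> no flip
Dir NE: opp run (2,2), next='.' -> no flip
Dir W: first cell '.' (not opp) -> no flip
Dir E: opp run (3,2) capped by B -> flip
Dir SW: first cell '.' (not opp) -> no flip
Dir S: first cell '.' (not opp) -> no flip
Dir SE: opp run (4,2), next='.' -> no flip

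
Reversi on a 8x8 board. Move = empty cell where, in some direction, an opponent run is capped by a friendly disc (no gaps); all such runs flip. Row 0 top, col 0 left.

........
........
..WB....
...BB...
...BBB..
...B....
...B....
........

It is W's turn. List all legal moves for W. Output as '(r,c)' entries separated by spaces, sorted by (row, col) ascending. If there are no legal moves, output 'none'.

(1,2): no bracket -> illegal
(1,3): no bracket -> illegal
(1,4): no bracket -> illegal
(2,4): flips 1 -> legal
(2,5): no bracket -> illegal
(3,2): no bracket -> illegal
(3,5): no bracket -> illegal
(3,6): no bracket -> illegal
(4,2): no bracket -> illegal
(4,6): no bracket -> illegal
(5,2): no bracket -> illegal
(5,4): no bracket -> illegal
(5,5): flips 2 -> legal
(5,6): no bracket -> illegal
(6,2): no bracket -> illegal
(6,4): no bracket -> illegal
(7,2): no bracket -> illegal
(7,3): no bracket -> illegal
(7,4): no bracket -> illegal

Answer: (2,4) (5,5)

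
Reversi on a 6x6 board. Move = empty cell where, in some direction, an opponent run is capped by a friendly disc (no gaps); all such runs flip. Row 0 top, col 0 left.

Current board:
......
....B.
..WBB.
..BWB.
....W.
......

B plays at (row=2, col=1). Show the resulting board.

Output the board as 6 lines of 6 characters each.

Place B at (2,1); scan 8 dirs for brackets.
Dir NW: first cell '.' (not opp) -> no flip
Dir N: first cell '.' (not opp) -> no flip
Dir NE: first cell '.' (not opp) -> no flip
Dir W: first cell '.' (not opp) -> no flip
Dir E: opp run (2,2) capped by B -> flip
Dir SW: first cell '.' (not opp) -> no flip
Dir S: first cell '.' (not opp) -> no flip
Dir SE: first cell 'B' (not opp) -> no flip
All flips: (2,2)

Answer: ......
....B.
.BBBB.
..BWB.
....W.
......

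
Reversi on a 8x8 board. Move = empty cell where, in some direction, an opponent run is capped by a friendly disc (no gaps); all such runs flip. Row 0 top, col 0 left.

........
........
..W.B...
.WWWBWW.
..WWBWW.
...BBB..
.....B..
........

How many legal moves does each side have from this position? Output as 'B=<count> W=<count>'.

Answer: B=15 W=10

Derivation:
-- B to move --
(1,1): flips 2 -> legal
(1,2): no bracket -> illegal
(1,3): no bracket -> illegal
(2,0): flips 2 -> legal
(2,1): flips 2 -> legal
(2,3): flips 2 -> legal
(2,5): flips 2 -> legal
(2,6): flips 1 -> legal
(2,7): flips 2 -> legal
(3,0): flips 3 -> legal
(3,7): flips 3 -> legal
(4,0): no bracket -> illegal
(4,1): flips 2 -> legal
(4,7): flips 2 -> legal
(5,1): flips 2 -> legal
(5,2): flips 1 -> legal
(5,6): flips 1 -> legal
(5,7): flips 2 -> legal
B mobility = 15
-- W to move --
(1,3): flips 1 -> legal
(1,4): no bracket -> illegal
(1,5): flips 1 -> legal
(2,3): flips 1 -> legal
(2,5): flips 1 -> legal
(5,2): no bracket -> illegal
(5,6): no bracket -> illegal
(6,2): flips 2 -> legal
(6,3): flips 2 -> legal
(6,4): flips 2 -> legal
(6,6): flips 2 -> legal
(7,4): no bracket -> illegal
(7,5): flips 2 -> legal
(7,6): flips 2 -> legal
W mobility = 10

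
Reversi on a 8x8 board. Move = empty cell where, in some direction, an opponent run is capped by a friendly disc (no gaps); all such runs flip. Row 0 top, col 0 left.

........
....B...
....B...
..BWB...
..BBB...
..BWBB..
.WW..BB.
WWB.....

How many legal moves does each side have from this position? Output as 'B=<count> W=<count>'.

-- B to move --
(2,2): flips 1 -> legal
(2,3): flips 1 -> legal
(5,0): flips 1 -> legal
(5,1): no bracket -> illegal
(6,0): no bracket -> illegal
(6,3): flips 1 -> legal
(6,4): flips 1 -> legal
(7,3): no bracket -> illegal
B mobility = 5
-- W to move --
(0,3): no bracket -> illegal
(0,4): no bracket -> illegal
(0,5): no bracket -> illegal
(1,3): no bracket -> illegal
(1,5): flips 1 -> legal
(2,1): no bracket -> illegal
(2,2): flips 3 -> legal
(2,3): no bracket -> illegal
(2,5): flips 3 -> legal
(3,1): flips 2 -> legal
(3,5): flips 2 -> legal
(4,1): no bracket -> illegal
(4,5): no bracket -> illegal
(4,6): no bracket -> illegal
(5,1): flips 2 -> legal
(5,6): flips 2 -> legal
(5,7): no bracket -> illegal
(6,3): no bracket -> illegal
(6,4): no bracket -> illegal
(6,7): no bracket -> illegal
(7,3): flips 1 -> legal
(7,4): no bracket -> illegal
(7,5): no bracket -> illegal
(7,6): no bracket -> illegal
(7,7): flips 3 -> legal
W mobility = 9

Answer: B=5 W=9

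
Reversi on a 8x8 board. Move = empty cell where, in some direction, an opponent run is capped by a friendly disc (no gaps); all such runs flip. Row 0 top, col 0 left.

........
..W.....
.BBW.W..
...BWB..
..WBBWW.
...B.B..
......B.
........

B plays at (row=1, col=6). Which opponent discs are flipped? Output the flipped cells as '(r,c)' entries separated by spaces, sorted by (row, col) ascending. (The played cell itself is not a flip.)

Dir NW: first cell '.' (not opp) -> no flip
Dir N: first cell '.' (not opp) -> no flip
Dir NE: first cell '.' (not opp) -> no flip
Dir W: first cell '.' (not opp) -> no flip
Dir E: first cell '.' (not opp) -> no flip
Dir SW: opp run (2,5) (3,4) capped by B -> flip
Dir S: first cell '.' (not opp) -> no flip
Dir SE: first cell '.' (not opp) -> no flip

Answer: (2,5) (3,4)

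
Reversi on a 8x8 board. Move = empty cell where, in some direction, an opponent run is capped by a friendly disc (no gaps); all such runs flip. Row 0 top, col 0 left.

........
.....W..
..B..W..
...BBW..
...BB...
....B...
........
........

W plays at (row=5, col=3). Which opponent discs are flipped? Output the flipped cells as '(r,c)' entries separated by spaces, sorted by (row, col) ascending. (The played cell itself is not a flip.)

Answer: (4,4)

Derivation:
Dir NW: first cell '.' (not opp) -> no flip
Dir N: opp run (4,3) (3,3), next='.' -> no flip
Dir NE: opp run (4,4) capped by W -> flip
Dir W: first cell '.' (not opp) -> no flip
Dir E: opp run (5,4), next='.' -> no flip
Dir SW: first cell '.' (not opp) -> no flip
Dir S: first cell '.' (not opp) -> no flip
Dir SE: first cell '.' (not opp) -> no flip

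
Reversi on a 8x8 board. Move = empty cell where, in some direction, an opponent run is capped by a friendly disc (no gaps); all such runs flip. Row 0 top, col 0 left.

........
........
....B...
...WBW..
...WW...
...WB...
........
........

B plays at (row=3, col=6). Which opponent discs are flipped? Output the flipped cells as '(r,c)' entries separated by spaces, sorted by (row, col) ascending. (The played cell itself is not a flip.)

Answer: (3,5)

Derivation:
Dir NW: first cell '.' (not opp) -> no flip
Dir N: first cell '.' (not opp) -> no flip
Dir NE: first cell '.' (not opp) -> no flip
Dir W: opp run (3,5) capped by B -> flip
Dir E: first cell '.' (not opp) -> no flip
Dir SW: first cell '.' (not opp) -> no flip
Dir S: first cell '.' (not opp) -> no flip
Dir SE: first cell '.' (not opp) -> no flip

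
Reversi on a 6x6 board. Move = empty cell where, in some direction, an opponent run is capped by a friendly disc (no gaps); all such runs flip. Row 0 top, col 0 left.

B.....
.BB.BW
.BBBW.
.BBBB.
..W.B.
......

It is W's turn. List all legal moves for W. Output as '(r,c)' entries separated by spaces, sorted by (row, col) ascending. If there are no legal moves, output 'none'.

(0,1): no bracket -> illegal
(0,2): flips 3 -> legal
(0,3): no bracket -> illegal
(0,4): flips 1 -> legal
(0,5): no bracket -> illegal
(1,0): no bracket -> illegal
(1,3): flips 1 -> legal
(2,0): flips 4 -> legal
(2,5): no bracket -> illegal
(3,0): no bracket -> illegal
(3,5): no bracket -> illegal
(4,0): no bracket -> illegal
(4,1): no bracket -> illegal
(4,3): no bracket -> illegal
(4,5): no bracket -> illegal
(5,3): no bracket -> illegal
(5,4): flips 2 -> legal
(5,5): no bracket -> illegal

Answer: (0,2) (0,4) (1,3) (2,0) (5,4)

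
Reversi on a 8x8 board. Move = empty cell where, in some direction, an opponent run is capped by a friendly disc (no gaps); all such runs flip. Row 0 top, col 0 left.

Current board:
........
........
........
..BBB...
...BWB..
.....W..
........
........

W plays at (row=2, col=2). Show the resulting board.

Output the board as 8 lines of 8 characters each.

Answer: ........
........
..W.....
..BWB...
...BWB..
.....W..
........
........

Derivation:
Place W at (2,2); scan 8 dirs for brackets.
Dir NW: first cell '.' (not opp) -> no flip
Dir N: first cell '.' (not opp) -> no flip
Dir NE: first cell '.' (not opp) -> no flip
Dir W: first cell '.' (not opp) -> no flip
Dir E: first cell '.' (not opp) -> no flip
Dir SW: first cell '.' (not opp) -> no flip
Dir S: opp run (3,2), next='.' -> no flip
Dir SE: opp run (3,3) capped by W -> flip
All flips: (3,3)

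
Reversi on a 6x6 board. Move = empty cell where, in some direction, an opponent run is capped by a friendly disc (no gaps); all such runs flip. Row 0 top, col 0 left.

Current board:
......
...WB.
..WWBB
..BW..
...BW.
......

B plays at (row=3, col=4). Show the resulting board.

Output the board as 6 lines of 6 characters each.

Answer: ......
...WB.
..WWBB
..BBB.
...BW.
......

Derivation:
Place B at (3,4); scan 8 dirs for brackets.
Dir NW: opp run (2,3), next='.' -> no flip
Dir N: first cell 'B' (not opp) -> no flip
Dir NE: first cell 'B' (not opp) -> no flip
Dir W: opp run (3,3) capped by B -> flip
Dir E: first cell '.' (not opp) -> no flip
Dir SW: first cell 'B' (not opp) -> no flip
Dir S: opp run (4,4), next='.' -> no flip
Dir SE: first cell '.' (not opp) -> no flip
All flips: (3,3)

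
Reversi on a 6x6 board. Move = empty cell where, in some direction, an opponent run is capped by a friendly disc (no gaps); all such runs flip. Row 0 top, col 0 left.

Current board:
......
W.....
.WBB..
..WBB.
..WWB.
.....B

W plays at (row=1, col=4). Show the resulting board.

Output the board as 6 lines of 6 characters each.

Answer: ......
W...W.
.WBW..
..WBB.
..WWB.
.....B

Derivation:
Place W at (1,4); scan 8 dirs for brackets.
Dir NW: first cell '.' (not opp) -> no flip
Dir N: first cell '.' (not opp) -> no flip
Dir NE: first cell '.' (not opp) -> no flip
Dir W: first cell '.' (not opp) -> no flip
Dir E: first cell '.' (not opp) -> no flip
Dir SW: opp run (2,3) capped by W -> flip
Dir S: first cell '.' (not opp) -> no flip
Dir SE: first cell '.' (not opp) -> no flip
All flips: (2,3)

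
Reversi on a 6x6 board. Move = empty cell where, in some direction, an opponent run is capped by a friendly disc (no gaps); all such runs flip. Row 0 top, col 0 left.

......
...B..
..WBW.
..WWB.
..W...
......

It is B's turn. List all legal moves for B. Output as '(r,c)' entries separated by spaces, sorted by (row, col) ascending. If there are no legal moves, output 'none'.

Answer: (1,4) (2,1) (2,5) (3,1) (3,5) (4,1) (4,3)

Derivation:
(1,1): no bracket -> illegal
(1,2): no bracket -> illegal
(1,4): flips 1 -> legal
(1,5): no bracket -> illegal
(2,1): flips 1 -> legal
(2,5): flips 1 -> legal
(3,1): flips 3 -> legal
(3,5): flips 1 -> legal
(4,1): flips 1 -> legal
(4,3): flips 1 -> legal
(4,4): no bracket -> illegal
(5,1): no bracket -> illegal
(5,2): no bracket -> illegal
(5,3): no bracket -> illegal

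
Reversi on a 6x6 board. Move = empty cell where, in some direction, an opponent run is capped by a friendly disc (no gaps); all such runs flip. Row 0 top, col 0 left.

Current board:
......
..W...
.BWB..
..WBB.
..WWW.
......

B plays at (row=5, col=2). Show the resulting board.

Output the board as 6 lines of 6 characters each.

Place B at (5,2); scan 8 dirs for brackets.
Dir NW: first cell '.' (not opp) -> no flip
Dir N: opp run (4,2) (3,2) (2,2) (1,2), next='.' -> no flip
Dir NE: opp run (4,3) capped by B -> flip
Dir W: first cell '.' (not opp) -> no flip
Dir E: first cell '.' (not opp) -> no flip
Dir SW: edge -> no flip
Dir S: edge -> no flip
Dir SE: edge -> no flip
All flips: (4,3)

Answer: ......
..W...
.BWB..
..WBB.
..WBW.
..B...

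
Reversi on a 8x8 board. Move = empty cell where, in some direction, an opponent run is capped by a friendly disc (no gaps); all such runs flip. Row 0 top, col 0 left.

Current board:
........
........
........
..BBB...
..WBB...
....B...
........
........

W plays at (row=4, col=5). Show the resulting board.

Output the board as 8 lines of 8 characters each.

Place W at (4,5); scan 8 dirs for brackets.
Dir NW: opp run (3,4), next='.' -> no flip
Dir N: first cell '.' (not opp) -> no flip
Dir NE: first cell '.' (not opp) -> no flip
Dir W: opp run (4,4) (4,3) capped by W -> flip
Dir E: first cell '.' (not opp) -> no flip
Dir SW: opp run (5,4), next='.' -> no flip
Dir S: first cell '.' (not opp) -> no flip
Dir SE: first cell '.' (not opp) -> no flip
All flips: (4,3) (4,4)

Answer: ........
........
........
..BBB...
..WWWW..
....B...
........
........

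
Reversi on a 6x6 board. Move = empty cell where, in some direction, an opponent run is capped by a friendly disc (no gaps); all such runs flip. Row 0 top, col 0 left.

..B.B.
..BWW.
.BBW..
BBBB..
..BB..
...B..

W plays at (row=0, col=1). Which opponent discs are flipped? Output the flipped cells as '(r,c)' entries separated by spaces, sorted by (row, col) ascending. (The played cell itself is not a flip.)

Dir NW: edge -> no flip
Dir N: edge -> no flip
Dir NE: edge -> no flip
Dir W: first cell '.' (not opp) -> no flip
Dir E: opp run (0,2), next='.' -> no flip
Dir SW: first cell '.' (not opp) -> no flip
Dir S: first cell '.' (not opp) -> no flip
Dir SE: opp run (1,2) capped by W -> flip

Answer: (1,2)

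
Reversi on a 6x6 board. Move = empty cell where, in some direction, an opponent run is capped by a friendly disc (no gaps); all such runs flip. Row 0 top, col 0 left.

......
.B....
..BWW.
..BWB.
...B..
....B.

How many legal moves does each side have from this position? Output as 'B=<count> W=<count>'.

Answer: B=5 W=8

Derivation:
-- B to move --
(1,2): flips 1 -> legal
(1,3): flips 2 -> legal
(1,4): flips 2 -> legal
(1,5): no bracket -> illegal
(2,5): flips 2 -> legal
(3,5): no bracket -> illegal
(4,2): no bracket -> illegal
(4,4): flips 1 -> legal
B mobility = 5
-- W to move --
(0,0): flips 2 -> legal
(0,1): no bracket -> illegal
(0,2): no bracket -> illegal
(1,0): no bracket -> illegal
(1,2): no bracket -> illegal
(1,3): no bracket -> illegal
(2,0): no bracket -> illegal
(2,1): flips 1 -> legal
(2,5): no bracket -> illegal
(3,1): flips 1 -> legal
(3,5): flips 1 -> legal
(4,1): flips 1 -> legal
(4,2): no bracket -> illegal
(4,4): flips 1 -> legal
(4,5): flips 1 -> legal
(5,2): no bracket -> illegal
(5,3): flips 1 -> legal
(5,5): no bracket -> illegal
W mobility = 8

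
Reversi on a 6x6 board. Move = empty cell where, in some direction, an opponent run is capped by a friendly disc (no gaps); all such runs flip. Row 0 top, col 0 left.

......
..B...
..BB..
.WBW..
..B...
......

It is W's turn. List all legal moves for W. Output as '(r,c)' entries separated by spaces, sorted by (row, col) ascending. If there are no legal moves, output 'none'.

(0,1): no bracket -> illegal
(0,2): no bracket -> illegal
(0,3): no bracket -> illegal
(1,1): flips 1 -> legal
(1,3): flips 2 -> legal
(1,4): no bracket -> illegal
(2,1): no bracket -> illegal
(2,4): no bracket -> illegal
(3,4): no bracket -> illegal
(4,1): no bracket -> illegal
(4,3): no bracket -> illegal
(5,1): flips 1 -> legal
(5,2): no bracket -> illegal
(5,3): flips 1 -> legal

Answer: (1,1) (1,3) (5,1) (5,3)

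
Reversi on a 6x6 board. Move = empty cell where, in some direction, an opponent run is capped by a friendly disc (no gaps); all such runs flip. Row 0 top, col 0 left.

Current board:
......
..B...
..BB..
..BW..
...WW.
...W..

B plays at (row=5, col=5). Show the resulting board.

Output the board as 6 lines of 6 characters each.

Answer: ......
..B...
..BB..
..BB..
...WB.
...W.B

Derivation:
Place B at (5,5); scan 8 dirs for brackets.
Dir NW: opp run (4,4) (3,3) capped by B -> flip
Dir N: first cell '.' (not opp) -> no flip
Dir NE: edge -> no flip
Dir W: first cell '.' (not opp) -> no flip
Dir E: edge -> no flip
Dir SW: edge -> no flip
Dir S: edge -> no flip
Dir SE: edge -> no flip
All flips: (3,3) (4,4)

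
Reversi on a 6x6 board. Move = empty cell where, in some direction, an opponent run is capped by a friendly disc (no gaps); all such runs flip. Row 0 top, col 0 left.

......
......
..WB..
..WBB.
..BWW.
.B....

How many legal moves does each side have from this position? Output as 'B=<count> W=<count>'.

Answer: B=10 W=7

Derivation:
-- B to move --
(1,1): flips 1 -> legal
(1,2): flips 2 -> legal
(1,3): no bracket -> illegal
(2,1): flips 1 -> legal
(3,1): flips 1 -> legal
(3,5): no bracket -> illegal
(4,1): flips 1 -> legal
(4,5): flips 2 -> legal
(5,2): flips 1 -> legal
(5,3): flips 1 -> legal
(5,4): flips 1 -> legal
(5,5): flips 1 -> legal
B mobility = 10
-- W to move --
(1,2): no bracket -> illegal
(1,3): flips 2 -> legal
(1,4): flips 1 -> legal
(2,4): flips 2 -> legal
(2,5): flips 1 -> legal
(3,1): no bracket -> illegal
(3,5): flips 2 -> legal
(4,0): no bracket -> illegal
(4,1): flips 1 -> legal
(4,5): no bracket -> illegal
(5,0): no bracket -> illegal
(5,2): flips 1 -> legal
(5,3): no bracket -> illegal
W mobility = 7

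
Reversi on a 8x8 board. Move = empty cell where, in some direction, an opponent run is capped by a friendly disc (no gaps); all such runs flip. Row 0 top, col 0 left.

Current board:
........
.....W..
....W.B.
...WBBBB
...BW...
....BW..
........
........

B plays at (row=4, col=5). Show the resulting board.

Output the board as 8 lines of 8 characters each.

Place B at (4,5); scan 8 dirs for brackets.
Dir NW: first cell 'B' (not opp) -> no flip
Dir N: first cell 'B' (not opp) -> no flip
Dir NE: first cell 'B' (not opp) -> no flip
Dir W: opp run (4,4) capped by B -> flip
Dir E: first cell '.' (not opp) -> no flip
Dir SW: first cell 'B' (not opp) -> no flip
Dir S: opp run (5,5), next='.' -> no flip
Dir SE: first cell '.' (not opp) -> no flip
All flips: (4,4)

Answer: ........
.....W..
....W.B.
...WBBBB
...BBB..
....BW..
........
........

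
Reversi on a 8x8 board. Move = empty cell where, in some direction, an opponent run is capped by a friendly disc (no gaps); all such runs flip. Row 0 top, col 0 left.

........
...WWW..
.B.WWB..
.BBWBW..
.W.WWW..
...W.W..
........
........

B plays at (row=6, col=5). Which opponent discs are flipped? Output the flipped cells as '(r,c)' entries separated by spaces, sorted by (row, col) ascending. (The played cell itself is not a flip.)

Answer: (3,5) (4,5) (5,5)

Derivation:
Dir NW: first cell '.' (not opp) -> no flip
Dir N: opp run (5,5) (4,5) (3,5) capped by B -> flip
Dir NE: first cell '.' (not opp) -> no flip
Dir W: first cell '.' (not opp) -> no flip
Dir E: first cell '.' (not opp) -> no flip
Dir SW: first cell '.' (not opp) -> no flip
Dir S: first cell '.' (not opp) -> no flip
Dir SE: first cell '.' (not opp) -> no flip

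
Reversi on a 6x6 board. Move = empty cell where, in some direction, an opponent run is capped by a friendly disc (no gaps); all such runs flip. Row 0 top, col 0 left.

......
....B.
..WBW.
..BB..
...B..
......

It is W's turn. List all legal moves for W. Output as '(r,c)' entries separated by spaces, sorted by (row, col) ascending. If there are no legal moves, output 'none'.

Answer: (0,4) (4,2) (4,4)

Derivation:
(0,3): no bracket -> illegal
(0,4): flips 1 -> legal
(0,5): no bracket -> illegal
(1,2): no bracket -> illegal
(1,3): no bracket -> illegal
(1,5): no bracket -> illegal
(2,1): no bracket -> illegal
(2,5): no bracket -> illegal
(3,1): no bracket -> illegal
(3,4): no bracket -> illegal
(4,1): no bracket -> illegal
(4,2): flips 2 -> legal
(4,4): flips 1 -> legal
(5,2): no bracket -> illegal
(5,3): no bracket -> illegal
(5,4): no bracket -> illegal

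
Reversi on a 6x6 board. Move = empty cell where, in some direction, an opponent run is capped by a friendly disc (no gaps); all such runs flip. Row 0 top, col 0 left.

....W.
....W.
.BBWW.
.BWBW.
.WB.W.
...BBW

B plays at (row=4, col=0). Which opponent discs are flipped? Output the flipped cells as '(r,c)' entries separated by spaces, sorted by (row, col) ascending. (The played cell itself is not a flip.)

Dir NW: edge -> no flip
Dir N: first cell '.' (not opp) -> no flip
Dir NE: first cell 'B' (not opp) -> no flip
Dir W: edge -> no flip
Dir E: opp run (4,1) capped by B -> flip
Dir SW: edge -> no flip
Dir S: first cell '.' (not opp) -> no flip
Dir SE: first cell '.' (not opp) -> no flip

Answer: (4,1)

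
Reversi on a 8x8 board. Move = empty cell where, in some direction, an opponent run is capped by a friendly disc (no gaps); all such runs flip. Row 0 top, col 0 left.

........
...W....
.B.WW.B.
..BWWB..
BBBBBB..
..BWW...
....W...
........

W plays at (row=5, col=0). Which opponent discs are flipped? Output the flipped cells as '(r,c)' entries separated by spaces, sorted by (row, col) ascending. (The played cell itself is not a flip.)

Answer: (3,2) (4,1)

Derivation:
Dir NW: edge -> no flip
Dir N: opp run (4,0), next='.' -> no flip
Dir NE: opp run (4,1) (3,2) capped by W -> flip
Dir W: edge -> no flip
Dir E: first cell '.' (not opp) -> no flip
Dir SW: edge -> no flip
Dir S: first cell '.' (not opp) -> no flip
Dir SE: first cell '.' (not opp) -> no flip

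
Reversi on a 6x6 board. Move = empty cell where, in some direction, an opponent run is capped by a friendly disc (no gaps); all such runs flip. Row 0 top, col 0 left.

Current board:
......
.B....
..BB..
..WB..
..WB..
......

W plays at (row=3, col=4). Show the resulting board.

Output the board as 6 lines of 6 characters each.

Answer: ......
.B....
..BB..
..WWW.
..WB..
......

Derivation:
Place W at (3,4); scan 8 dirs for brackets.
Dir NW: opp run (2,3), next='.' -> no flip
Dir N: first cell '.' (not opp) -> no flip
Dir NE: first cell '.' (not opp) -> no flip
Dir W: opp run (3,3) capped by W -> flip
Dir E: first cell '.' (not opp) -> no flip
Dir SW: opp run (4,3), next='.' -> no flip
Dir S: first cell '.' (not opp) -> no flip
Dir SE: first cell '.' (not opp) -> no flip
All flips: (3,3)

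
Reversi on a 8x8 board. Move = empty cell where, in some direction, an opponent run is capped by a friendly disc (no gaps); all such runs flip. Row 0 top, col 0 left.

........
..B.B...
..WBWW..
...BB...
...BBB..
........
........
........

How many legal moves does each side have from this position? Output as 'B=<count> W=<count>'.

Answer: B=7 W=7

Derivation:
-- B to move --
(1,1): flips 1 -> legal
(1,3): no bracket -> illegal
(1,5): flips 1 -> legal
(1,6): flips 1 -> legal
(2,1): flips 1 -> legal
(2,6): flips 2 -> legal
(3,1): no bracket -> illegal
(3,2): flips 1 -> legal
(3,5): no bracket -> illegal
(3,6): flips 1 -> legal
B mobility = 7
-- W to move --
(0,1): no bracket -> illegal
(0,2): flips 1 -> legal
(0,3): flips 1 -> legal
(0,4): flips 1 -> legal
(0,5): no bracket -> illegal
(1,1): no bracket -> illegal
(1,3): no bracket -> illegal
(1,5): no bracket -> illegal
(2,1): no bracket -> illegal
(3,2): no bracket -> illegal
(3,5): no bracket -> illegal
(3,6): no bracket -> illegal
(4,2): flips 1 -> legal
(4,6): no bracket -> illegal
(5,2): flips 2 -> legal
(5,3): no bracket -> illegal
(5,4): flips 2 -> legal
(5,5): flips 2 -> legal
(5,6): no bracket -> illegal
W mobility = 7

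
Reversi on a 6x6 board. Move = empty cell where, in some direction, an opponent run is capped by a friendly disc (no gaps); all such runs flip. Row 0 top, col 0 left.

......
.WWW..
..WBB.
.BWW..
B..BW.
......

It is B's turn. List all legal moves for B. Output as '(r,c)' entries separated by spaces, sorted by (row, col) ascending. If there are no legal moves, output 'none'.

Answer: (0,1) (0,2) (0,3) (0,4) (2,1) (3,4) (4,1) (4,2) (4,5)

Derivation:
(0,0): no bracket -> illegal
(0,1): flips 1 -> legal
(0,2): flips 1 -> legal
(0,3): flips 1 -> legal
(0,4): flips 2 -> legal
(1,0): no bracket -> illegal
(1,4): no bracket -> illegal
(2,0): no bracket -> illegal
(2,1): flips 2 -> legal
(3,4): flips 2 -> legal
(3,5): no bracket -> illegal
(4,1): flips 1 -> legal
(4,2): flips 1 -> legal
(4,5): flips 1 -> legal
(5,3): no bracket -> illegal
(5,4): no bracket -> illegal
(5,5): no bracket -> illegal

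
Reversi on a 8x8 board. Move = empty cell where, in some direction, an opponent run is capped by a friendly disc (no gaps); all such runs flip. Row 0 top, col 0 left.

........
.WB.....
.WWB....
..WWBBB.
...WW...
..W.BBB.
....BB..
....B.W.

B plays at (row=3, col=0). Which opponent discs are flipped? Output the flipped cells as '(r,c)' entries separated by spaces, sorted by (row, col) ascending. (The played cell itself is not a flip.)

Dir NW: edge -> no flip
Dir N: first cell '.' (not opp) -> no flip
Dir NE: opp run (2,1) capped by B -> flip
Dir W: edge -> no flip
Dir E: first cell '.' (not opp) -> no flip
Dir SW: edge -> no flip
Dir S: first cell '.' (not opp) -> no flip
Dir SE: first cell '.' (not opp) -> no flip

Answer: (2,1)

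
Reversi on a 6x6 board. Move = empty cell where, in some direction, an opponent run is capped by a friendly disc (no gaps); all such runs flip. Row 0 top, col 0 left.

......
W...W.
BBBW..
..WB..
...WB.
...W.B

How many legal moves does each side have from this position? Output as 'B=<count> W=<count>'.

Answer: B=6 W=5

Derivation:
-- B to move --
(0,0): flips 1 -> legal
(0,1): no bracket -> illegal
(0,3): no bracket -> illegal
(0,4): no bracket -> illegal
(0,5): no bracket -> illegal
(1,1): no bracket -> illegal
(1,2): no bracket -> illegal
(1,3): flips 1 -> legal
(1,5): no bracket -> illegal
(2,4): flips 1 -> legal
(2,5): no bracket -> illegal
(3,1): flips 1 -> legal
(3,4): no bracket -> illegal
(4,1): no bracket -> illegal
(4,2): flips 2 -> legal
(5,2): no bracket -> illegal
(5,4): flips 2 -> legal
B mobility = 6
-- W to move --
(1,1): no bracket -> illegal
(1,2): flips 1 -> legal
(1,3): no bracket -> illegal
(2,4): no bracket -> illegal
(3,0): flips 1 -> legal
(3,1): no bracket -> illegal
(3,4): flips 1 -> legal
(3,5): flips 1 -> legal
(4,2): no bracket -> illegal
(4,5): flips 1 -> legal
(5,4): no bracket -> illegal
W mobility = 5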